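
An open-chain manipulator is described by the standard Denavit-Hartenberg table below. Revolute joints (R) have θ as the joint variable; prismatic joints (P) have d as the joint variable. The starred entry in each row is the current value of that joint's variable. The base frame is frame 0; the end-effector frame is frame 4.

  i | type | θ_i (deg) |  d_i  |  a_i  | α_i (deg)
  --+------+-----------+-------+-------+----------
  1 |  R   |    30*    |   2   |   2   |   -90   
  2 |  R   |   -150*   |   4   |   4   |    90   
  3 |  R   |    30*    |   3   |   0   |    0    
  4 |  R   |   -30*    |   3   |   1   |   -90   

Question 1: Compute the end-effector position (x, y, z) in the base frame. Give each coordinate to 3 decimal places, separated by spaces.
-6.616 0.799 -0.696

after link 1: o_1 = (1.7321, 1.0000, 2.0000)
after link 2: o_2 = (-3.2679, 2.7321, 4.0000)
after link 3: o_3 = (-4.5670, 1.9821, 1.4019)
after link 4: o_4 = (-6.6160, 0.7990, -0.6962)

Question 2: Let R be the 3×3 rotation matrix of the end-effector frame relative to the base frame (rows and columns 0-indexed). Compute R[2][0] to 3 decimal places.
End-effector x-axis (col 0 of R) = (-0.7500,-0.4330,0.5000)
R[2][0] = 0.5000

0.500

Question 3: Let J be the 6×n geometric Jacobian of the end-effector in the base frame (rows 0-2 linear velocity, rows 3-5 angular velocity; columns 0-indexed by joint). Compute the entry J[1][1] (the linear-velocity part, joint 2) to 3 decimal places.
-1.348

axis z_1 = (-0.5000,0.8660,0.0000); lever o_n−o_1 = (-8.3481,-0.2010,-2.6962)
cross product → J_v[:, 1] = (-2.3349,-1.3481,7.3301)
J_ω[:, 1] = z_1
entry J[1][1] = -1.3481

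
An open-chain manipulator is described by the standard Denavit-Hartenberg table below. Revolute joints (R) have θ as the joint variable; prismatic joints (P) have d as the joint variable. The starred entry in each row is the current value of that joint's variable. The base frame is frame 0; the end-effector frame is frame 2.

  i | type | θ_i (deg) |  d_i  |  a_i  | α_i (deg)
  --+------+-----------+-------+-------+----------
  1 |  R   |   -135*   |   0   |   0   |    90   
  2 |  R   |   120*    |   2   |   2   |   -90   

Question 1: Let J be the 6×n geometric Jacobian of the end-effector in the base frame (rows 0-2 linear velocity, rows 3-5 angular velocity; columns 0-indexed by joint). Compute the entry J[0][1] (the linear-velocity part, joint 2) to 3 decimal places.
axis z_1 = (-0.7071,0.7071,0.0000); lever o_n−o_1 = (-0.7071,2.1213,1.7321)
cross product → J_v[:, 1] = (1.2247,1.2247,-1.0000)
J_ω[:, 1] = z_1
entry J[0][1] = 1.2247

1.225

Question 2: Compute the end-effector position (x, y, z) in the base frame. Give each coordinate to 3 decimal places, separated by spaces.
after link 1: o_1 = (0.0000, 0.0000, 0.0000)
after link 2: o_2 = (-0.7071, 2.1213, 1.7321)

-0.707 2.121 1.732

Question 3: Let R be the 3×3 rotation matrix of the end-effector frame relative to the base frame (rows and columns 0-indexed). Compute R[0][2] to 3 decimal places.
End-effector z-axis (col 2 of R) = (0.6124,0.6124,-0.5000)
R[0][2] = 0.6124

0.612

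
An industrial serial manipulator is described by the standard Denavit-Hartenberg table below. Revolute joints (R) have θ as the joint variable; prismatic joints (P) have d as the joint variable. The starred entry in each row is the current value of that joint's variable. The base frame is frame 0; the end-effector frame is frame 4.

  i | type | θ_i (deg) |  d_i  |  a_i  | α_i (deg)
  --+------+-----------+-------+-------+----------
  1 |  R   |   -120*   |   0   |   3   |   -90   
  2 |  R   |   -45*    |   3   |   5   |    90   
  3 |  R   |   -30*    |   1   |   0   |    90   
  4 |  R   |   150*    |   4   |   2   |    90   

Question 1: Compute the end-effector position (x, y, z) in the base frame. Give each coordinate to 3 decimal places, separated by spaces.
after link 1: o_1 = (-1.5000, -2.5981, 0.0000)
after link 2: o_2 = (-0.6697, -7.1599, 3.5355)
after link 3: o_3 = (-0.3161, -6.5476, 4.2426)
after link 4: o_4 = (-0.9751, -2.4929, 2.4749)

-0.975 -2.493 2.475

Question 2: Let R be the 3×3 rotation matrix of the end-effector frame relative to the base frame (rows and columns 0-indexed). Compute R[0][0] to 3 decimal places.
0.817

End-effector x-axis (col 0 of R) = (0.8169,0.5490,-0.1768)
R[0][0] = 0.8169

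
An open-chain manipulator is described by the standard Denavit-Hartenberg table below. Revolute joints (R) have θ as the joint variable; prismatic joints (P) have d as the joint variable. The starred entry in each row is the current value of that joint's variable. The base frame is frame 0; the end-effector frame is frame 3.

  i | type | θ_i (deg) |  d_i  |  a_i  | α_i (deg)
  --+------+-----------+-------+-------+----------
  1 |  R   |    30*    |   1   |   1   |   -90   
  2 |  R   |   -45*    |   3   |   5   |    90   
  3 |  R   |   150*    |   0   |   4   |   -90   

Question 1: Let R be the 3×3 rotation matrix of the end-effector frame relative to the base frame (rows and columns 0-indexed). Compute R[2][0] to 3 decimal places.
End-effector x-axis (col 0 of R) = (-0.7803,0.1268,-0.6124)
R[2][0] = -0.6124

-0.612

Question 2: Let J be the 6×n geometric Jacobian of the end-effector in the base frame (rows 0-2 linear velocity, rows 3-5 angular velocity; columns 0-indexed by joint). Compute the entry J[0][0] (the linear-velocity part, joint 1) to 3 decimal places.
axis z_0 = ẑ; lever o_n−o_0 = (-0.6934,5.3731,2.0860)
cross product → J_v[:, 0] = (-5.3731,-0.6934,0.0000)
J_ω[:, 0] = z_0
entry J[0][0] = -5.3731

-5.373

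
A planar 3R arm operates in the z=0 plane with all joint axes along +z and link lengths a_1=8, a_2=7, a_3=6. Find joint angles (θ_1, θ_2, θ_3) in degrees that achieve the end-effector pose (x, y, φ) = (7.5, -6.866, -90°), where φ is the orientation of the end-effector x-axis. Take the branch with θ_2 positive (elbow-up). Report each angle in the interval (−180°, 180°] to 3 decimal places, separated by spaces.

wrist centre = target − a_3·(cos φ, sin φ) = (7.5000, -0.8660)
cos θ_2 = (57.0000−8²−7²)/(2·8·7) = -0.5000; θ_2 = 120.0000° (elbow-up)
β = atan2(-0.8660,7.5000) = -6.5866°; ψ = atan2(6.0622,4.5000) = 53.4132°
θ_1 = β − ψ = -59.9998°
θ_3 = φ − θ_1 − θ_2 = -150.0002° (wrapped to (-180°,180°])

-60.000 120.000 -150.000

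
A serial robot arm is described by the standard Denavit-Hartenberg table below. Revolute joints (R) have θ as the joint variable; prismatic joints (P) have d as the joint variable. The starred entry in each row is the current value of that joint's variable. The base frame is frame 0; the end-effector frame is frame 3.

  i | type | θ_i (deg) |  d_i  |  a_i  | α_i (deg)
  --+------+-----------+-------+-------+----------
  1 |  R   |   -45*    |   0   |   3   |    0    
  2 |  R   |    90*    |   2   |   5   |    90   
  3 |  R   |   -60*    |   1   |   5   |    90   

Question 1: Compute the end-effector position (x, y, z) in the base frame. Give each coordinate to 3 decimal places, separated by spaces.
8.132 2.475 -2.330

after link 1: o_1 = (2.1213, -2.1213, 0.0000)
after link 2: o_2 = (5.6569, 1.4142, 2.0000)
after link 3: o_3 = (8.1317, 2.4749, -2.3301)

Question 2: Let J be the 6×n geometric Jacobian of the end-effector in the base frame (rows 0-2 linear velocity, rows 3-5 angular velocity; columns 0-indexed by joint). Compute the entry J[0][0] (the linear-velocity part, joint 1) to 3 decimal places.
-2.475

axis z_0 = ẑ; lever o_n−o_0 = (8.1317,2.4749,-2.3301)
cross product → J_v[:, 0] = (-2.4749,8.1317,0.0000)
J_ω[:, 0] = z_0
entry J[0][0] = -2.4749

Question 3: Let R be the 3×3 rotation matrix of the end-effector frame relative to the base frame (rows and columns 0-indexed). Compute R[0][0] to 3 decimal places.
End-effector x-axis (col 0 of R) = (0.3536,0.3536,-0.8660)
R[0][0] = 0.3536

0.354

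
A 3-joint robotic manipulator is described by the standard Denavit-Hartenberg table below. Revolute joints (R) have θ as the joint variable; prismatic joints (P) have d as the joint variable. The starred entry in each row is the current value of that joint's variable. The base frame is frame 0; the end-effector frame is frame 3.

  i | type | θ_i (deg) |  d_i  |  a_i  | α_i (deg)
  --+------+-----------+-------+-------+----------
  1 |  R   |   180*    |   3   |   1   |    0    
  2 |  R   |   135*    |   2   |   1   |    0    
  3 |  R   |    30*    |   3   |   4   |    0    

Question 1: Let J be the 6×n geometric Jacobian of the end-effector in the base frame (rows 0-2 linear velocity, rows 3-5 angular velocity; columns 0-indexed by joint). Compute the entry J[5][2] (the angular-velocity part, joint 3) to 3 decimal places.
axis z_2 = (0.0000,0.0000,1.0000); lever o_n−o_2 = (3.8637,-1.0353,3.0000)
cross product → J_v[:, 2] = (1.0353,3.8637,-0.0000)
J_ω[:, 2] = z_2
entry J[5][2] = 1.0000

1.000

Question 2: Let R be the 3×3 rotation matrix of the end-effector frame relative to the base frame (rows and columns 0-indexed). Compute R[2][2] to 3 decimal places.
1.000

End-effector z-axis (col 2 of R) = (0.0000,0.0000,1.0000)
R[2][2] = 1.0000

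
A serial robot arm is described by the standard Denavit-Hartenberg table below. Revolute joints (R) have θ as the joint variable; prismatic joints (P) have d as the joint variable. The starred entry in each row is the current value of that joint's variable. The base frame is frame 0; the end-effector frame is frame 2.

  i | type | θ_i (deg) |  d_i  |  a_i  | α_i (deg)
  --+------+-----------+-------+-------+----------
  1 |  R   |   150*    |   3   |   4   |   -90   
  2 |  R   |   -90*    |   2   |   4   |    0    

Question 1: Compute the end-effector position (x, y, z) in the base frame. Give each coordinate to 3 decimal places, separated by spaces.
after link 1: o_1 = (-3.4641, 2.0000, 3.0000)
after link 2: o_2 = (-4.4641, 0.2679, 7.0000)

-4.464 0.268 7.000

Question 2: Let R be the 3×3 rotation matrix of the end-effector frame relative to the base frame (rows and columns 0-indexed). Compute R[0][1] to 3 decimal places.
-0.866

End-effector y-axis (col 1 of R) = (-0.8660,0.5000,-0.0000)
R[0][1] = -0.8660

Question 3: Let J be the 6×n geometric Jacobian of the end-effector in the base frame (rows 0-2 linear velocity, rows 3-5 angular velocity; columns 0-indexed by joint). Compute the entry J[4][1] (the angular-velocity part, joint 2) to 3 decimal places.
-0.866

axis z_1 = (-0.5000,-0.8660,0.0000); lever o_n−o_1 = (-1.0000,-1.7321,4.0000)
cross product → J_v[:, 1] = (-3.4641,2.0000,0.0000)
J_ω[:, 1] = z_1
entry J[4][1] = -0.8660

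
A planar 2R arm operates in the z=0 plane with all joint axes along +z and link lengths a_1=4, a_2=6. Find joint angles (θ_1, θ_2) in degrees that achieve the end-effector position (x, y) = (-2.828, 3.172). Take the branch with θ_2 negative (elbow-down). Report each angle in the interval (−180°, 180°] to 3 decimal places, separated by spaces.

-135.009 -135.000

cos θ_2 = (18.0592−4²−6²)/(2·4·6) = -0.7071; θ_2 = -134.9995° (elbow-down)
β = atan2(3.1720,-2.8280) = 131.7186°; ψ = atan2(-4.2427,-0.2426) = -93.2727°
θ_1 = β − ψ = 224.9913°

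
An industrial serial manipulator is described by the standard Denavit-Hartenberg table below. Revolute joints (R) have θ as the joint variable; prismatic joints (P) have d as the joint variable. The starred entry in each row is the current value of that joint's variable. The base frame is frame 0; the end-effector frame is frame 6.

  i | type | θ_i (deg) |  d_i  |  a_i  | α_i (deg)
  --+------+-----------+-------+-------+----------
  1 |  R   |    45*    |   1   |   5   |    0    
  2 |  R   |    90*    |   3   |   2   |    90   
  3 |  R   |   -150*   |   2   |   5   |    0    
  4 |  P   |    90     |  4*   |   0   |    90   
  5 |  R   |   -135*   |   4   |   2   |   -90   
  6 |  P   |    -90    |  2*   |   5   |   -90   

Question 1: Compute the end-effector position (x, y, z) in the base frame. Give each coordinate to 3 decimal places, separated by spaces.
12.937 -1.381 -3.000

after link 1: o_1 = (3.5355, 3.5355, 1.0000)
after link 2: o_2 = (2.1213, 4.9497, 4.0000)
after link 3: o_3 = (6.5974, 3.3021, 1.5000)
after link 4: o_4 = (9.4258, 6.1305, 1.5000)
after link 5: o_5 = (11.3753, 2.1810, 0.7247)
after link 6: o_6 = (12.9372, -1.3808, -3.0000)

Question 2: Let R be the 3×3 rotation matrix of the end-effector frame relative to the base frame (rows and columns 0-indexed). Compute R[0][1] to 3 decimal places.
End-effector y-axis (col 1 of R) = (0.7500,0.2500,0.6124)
R[0][1] = 0.7500

0.750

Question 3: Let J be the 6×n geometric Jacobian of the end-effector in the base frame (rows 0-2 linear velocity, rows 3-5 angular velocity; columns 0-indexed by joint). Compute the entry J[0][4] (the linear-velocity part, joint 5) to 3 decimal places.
-1.000

axis z_4 = (0.6124,-0.6124,-0.5000); lever o_n−o_4 = (3.5114,-7.5114,-4.5000)
cross product → J_v[:, 4] = (-1.0000,1.0000,-2.4495)
J_ω[:, 4] = z_4
entry J[0][4] = -1.0000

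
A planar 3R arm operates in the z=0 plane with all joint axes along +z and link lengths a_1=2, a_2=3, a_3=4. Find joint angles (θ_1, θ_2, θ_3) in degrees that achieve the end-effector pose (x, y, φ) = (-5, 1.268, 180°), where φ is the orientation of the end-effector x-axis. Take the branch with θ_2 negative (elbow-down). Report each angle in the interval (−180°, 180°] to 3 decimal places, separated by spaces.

-120.003 -149.999 90.002

wrist centre = target − a_3·(cos φ, sin φ) = (-1.0000, 1.2680)
cos θ_2 = (2.6078−2²−3²)/(2·2·3) = -0.8660; θ_2 = -149.9988° (elbow-down)
β = atan2(1.2680,-1.0000) = 128.2608°; ψ = atan2(-1.5001,-0.5980) = -111.7362°
θ_1 = β − ψ = 239.9971°
θ_3 = φ − θ_1 − θ_2 = 90.0017° (wrapped to (-180°,180°])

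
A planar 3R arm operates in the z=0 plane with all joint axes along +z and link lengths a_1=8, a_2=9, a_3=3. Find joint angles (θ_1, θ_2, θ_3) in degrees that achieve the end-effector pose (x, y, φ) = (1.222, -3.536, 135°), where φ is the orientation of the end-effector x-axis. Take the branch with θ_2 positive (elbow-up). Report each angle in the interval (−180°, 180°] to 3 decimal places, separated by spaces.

wrist centre = target − a_3·(cos φ, sin φ) = (3.3433, -5.6573)
cos θ_2 = (43.1831−8²−9²)/(2·8·9) = -0.7071; θ_2 = 134.9964° (elbow-up)
β = atan2(-5.6573,3.3433) = -59.4181°; ψ = atan2(6.3644,1.6364) = 75.5801°
θ_1 = β − ψ = -134.9982°
θ_3 = φ − θ_1 − θ_2 = 135.0019° (wrapped to (-180°,180°])

-134.998 134.996 135.002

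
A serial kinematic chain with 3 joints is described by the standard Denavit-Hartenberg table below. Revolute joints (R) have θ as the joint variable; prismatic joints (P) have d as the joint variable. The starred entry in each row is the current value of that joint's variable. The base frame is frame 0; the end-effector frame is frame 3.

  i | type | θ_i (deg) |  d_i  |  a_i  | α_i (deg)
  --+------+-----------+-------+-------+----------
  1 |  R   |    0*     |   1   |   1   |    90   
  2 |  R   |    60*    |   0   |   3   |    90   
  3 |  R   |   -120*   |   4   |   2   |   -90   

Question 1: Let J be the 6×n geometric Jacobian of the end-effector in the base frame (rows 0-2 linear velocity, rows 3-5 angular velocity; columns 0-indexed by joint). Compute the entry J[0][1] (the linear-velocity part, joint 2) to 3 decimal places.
0.268

axis z_1 = (0.0000,-1.0000,0.0000); lever o_n−o_1 = (4.4641,1.7321,-0.2679)
cross product → J_v[:, 1] = (0.2679,0.0000,4.4641)
J_ω[:, 1] = z_1
entry J[0][1] = 0.2679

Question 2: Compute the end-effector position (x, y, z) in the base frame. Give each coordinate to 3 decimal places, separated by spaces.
5.464 1.732 0.732

after link 1: o_1 = (1.0000, 0.0000, 1.0000)
after link 2: o_2 = (2.5000, 0.0000, 3.5981)
after link 3: o_3 = (5.4641, 1.7321, 0.7321)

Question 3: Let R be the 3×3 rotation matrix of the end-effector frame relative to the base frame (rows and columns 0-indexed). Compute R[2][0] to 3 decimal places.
End-effector x-axis (col 0 of R) = (-0.2500,0.8660,-0.4330)
R[2][0] = -0.4330

-0.433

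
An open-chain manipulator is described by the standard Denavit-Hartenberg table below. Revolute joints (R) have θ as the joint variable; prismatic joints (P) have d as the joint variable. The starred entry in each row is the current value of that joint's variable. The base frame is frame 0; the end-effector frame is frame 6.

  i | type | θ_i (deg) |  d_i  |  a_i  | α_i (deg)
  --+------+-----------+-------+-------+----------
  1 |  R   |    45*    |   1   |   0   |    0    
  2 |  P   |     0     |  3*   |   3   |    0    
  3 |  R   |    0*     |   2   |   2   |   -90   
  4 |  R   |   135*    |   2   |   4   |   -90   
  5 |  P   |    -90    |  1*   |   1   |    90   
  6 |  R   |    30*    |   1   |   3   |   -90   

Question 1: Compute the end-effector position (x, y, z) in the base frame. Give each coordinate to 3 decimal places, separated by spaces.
-3.173 4.744 5.646

after link 1: o_1 = (0.0000, 0.0000, 1.0000)
after link 2: o_2 = (2.1213, 2.1213, 4.0000)
after link 3: o_3 = (3.5355, 3.5355, 6.0000)
after link 4: o_4 = (0.1213, 2.9497, 3.1716)
after link 5: o_5 = (-1.0858, 3.1569, 3.8787)
after link 6: o_6 = (-3.1729, 4.7440, 5.6464)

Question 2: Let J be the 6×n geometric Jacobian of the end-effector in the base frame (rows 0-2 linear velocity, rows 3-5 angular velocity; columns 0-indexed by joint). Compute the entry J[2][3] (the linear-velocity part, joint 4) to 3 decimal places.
3.889

axis z_3 = (-0.7071,0.7071,0.0000); lever o_n−o_3 = (-6.7084,1.2084,-0.3536)
cross product → J_v[:, 3] = (-0.2500,-0.2500,3.8891)
J_ω[:, 3] = z_3
entry J[2][3] = 3.8891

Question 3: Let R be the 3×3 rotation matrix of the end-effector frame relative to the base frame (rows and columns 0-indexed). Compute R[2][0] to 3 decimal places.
End-effector x-axis (col 0 of R) = (-0.8624,0.3624,0.3536)
R[2][0] = 0.3536

0.354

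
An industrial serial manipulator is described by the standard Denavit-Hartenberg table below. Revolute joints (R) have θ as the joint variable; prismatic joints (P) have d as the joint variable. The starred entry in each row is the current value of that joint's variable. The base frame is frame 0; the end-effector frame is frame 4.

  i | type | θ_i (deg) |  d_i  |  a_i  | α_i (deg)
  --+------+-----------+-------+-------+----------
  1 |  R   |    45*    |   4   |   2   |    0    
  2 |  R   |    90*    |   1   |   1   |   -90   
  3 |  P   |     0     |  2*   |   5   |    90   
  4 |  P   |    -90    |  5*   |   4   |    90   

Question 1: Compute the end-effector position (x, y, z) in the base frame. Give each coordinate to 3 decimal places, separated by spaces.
-1.414 7.071 10.000

after link 1: o_1 = (1.4142, 1.4142, 4.0000)
after link 2: o_2 = (0.7071, 2.1213, 5.0000)
after link 3: o_3 = (-4.2426, 4.2426, 5.0000)
after link 4: o_4 = (-1.4142, 7.0711, 10.0000)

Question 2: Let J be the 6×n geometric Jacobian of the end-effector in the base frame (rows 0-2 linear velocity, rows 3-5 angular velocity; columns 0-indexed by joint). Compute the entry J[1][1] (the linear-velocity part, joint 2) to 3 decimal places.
axis z_1 = (0.0000,0.0000,1.0000); lever o_n−o_1 = (-2.8284,5.6569,6.0000)
cross product → J_v[:, 1] = (-5.6569,-2.8284,0.0000)
J_ω[:, 1] = z_1
entry J[1][1] = -2.8284

-2.828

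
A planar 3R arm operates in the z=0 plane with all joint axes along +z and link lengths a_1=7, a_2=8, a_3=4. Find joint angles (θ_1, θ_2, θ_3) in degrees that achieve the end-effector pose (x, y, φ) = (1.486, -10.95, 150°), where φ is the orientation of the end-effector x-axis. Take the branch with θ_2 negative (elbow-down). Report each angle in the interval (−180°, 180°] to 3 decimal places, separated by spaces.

wrist centre = target − a_3·(cos φ, sin φ) = (4.9501, -12.9500)
cos θ_2 = (192.2060−7²−8²)/(2·7·8) = 0.7072; θ_2 = -44.9927° (elbow-down)
β = atan2(-12.9500,4.9501) = -69.0808°; ψ = atan2(-5.6561,12.6576) = -24.0779°
θ_1 = β − ψ = -45.0029°
θ_3 = φ − θ_1 − θ_2 = -120.0043° (wrapped to (-180°,180°])

-45.003 -44.993 -120.004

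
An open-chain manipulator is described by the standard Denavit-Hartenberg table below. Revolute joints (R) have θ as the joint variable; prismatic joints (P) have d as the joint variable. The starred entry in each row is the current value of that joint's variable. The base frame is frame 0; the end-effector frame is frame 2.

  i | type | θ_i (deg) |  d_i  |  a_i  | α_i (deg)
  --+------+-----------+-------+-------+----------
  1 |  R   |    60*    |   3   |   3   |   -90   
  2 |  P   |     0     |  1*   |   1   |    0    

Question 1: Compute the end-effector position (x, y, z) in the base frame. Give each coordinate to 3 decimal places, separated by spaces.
after link 1: o_1 = (1.5000, 2.5981, 3.0000)
after link 2: o_2 = (1.1340, 3.9641, 3.0000)

1.134 3.964 3.000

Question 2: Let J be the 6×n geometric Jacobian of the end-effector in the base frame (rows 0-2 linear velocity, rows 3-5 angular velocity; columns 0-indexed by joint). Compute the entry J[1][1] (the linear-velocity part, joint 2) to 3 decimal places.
prismatic axis z_1 = (-0.8660,0.5000,0.0000)
J_v[:, 1] = z_1; J_ω[:, 1] = (0,0,0)
entry J[1][1] = 0.5000

0.500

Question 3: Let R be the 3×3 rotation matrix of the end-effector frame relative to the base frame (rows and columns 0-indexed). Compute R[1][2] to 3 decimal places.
0.500

End-effector z-axis (col 2 of R) = (-0.8660,0.5000,0.0000)
R[1][2] = 0.5000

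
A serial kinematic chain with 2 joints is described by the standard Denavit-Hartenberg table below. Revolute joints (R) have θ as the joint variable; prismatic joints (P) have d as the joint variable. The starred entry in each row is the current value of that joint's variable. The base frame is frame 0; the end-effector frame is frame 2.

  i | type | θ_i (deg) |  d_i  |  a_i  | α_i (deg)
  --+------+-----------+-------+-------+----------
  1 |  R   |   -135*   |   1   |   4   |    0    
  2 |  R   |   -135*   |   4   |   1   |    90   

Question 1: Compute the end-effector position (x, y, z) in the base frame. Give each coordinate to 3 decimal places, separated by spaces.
after link 1: o_1 = (-2.8284, -2.8284, 1.0000)
after link 2: o_2 = (-2.8284, -1.8284, 5.0000)

-2.828 -1.828 5.000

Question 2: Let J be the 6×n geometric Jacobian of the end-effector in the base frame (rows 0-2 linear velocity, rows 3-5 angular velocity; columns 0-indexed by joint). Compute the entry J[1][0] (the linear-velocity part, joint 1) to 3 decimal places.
axis z_0 = ẑ; lever o_n−o_0 = (-2.8284,-1.8284,5.0000)
cross product → J_v[:, 0] = (1.8284,-2.8284,0.0000)
J_ω[:, 0] = z_0
entry J[1][0] = -2.8284

-2.828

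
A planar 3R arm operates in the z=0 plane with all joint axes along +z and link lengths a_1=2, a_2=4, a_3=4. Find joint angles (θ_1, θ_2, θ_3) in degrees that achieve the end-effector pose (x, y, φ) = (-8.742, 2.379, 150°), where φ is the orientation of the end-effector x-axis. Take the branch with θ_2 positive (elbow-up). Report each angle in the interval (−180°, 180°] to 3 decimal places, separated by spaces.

134.999 60.001 -44.999

wrist centre = target − a_3·(cos φ, sin φ) = (-5.2779, 0.3790)
cos θ_2 = (27.9999−2²−4²)/(2·2·4) = 0.5000; θ_2 = 60.0006° (elbow-up)
β = atan2(0.3790,-5.2779) = 175.8927°; ψ = atan2(3.4641,4.0000) = 40.8938°
θ_1 = β − ψ = 134.9989°
θ_3 = φ − θ_1 − θ_2 = -44.9995° (wrapped to (-180°,180°])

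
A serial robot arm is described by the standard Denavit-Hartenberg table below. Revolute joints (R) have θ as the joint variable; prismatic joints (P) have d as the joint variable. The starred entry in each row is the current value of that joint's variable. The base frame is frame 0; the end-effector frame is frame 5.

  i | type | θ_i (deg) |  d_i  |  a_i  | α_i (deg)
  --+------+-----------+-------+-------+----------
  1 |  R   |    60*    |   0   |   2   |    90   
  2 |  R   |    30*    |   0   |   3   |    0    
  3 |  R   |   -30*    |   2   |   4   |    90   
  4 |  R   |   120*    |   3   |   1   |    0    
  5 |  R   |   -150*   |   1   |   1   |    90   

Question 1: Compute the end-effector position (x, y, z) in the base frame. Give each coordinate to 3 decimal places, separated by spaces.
6.531 6.580 -2.500

after link 1: o_1 = (1.0000, 1.7321, 0.0000)
after link 2: o_2 = (2.2990, 3.9821, 1.5000)
after link 3: o_3 = (6.0311, 6.4462, 1.5000)
after link 4: o_4 = (6.5311, 5.5801, -1.5000)
after link 5: o_5 = (6.5311, 6.5801, -2.5000)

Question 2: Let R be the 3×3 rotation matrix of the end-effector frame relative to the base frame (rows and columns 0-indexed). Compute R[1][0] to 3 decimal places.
End-effector x-axis (col 0 of R) = (-0.0000,1.0000,-0.0000)
R[1][0] = 1.0000

1.000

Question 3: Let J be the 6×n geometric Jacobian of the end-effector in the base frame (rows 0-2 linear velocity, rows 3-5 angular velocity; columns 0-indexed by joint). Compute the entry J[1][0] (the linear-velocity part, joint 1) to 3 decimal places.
6.531

axis z_0 = ẑ; lever o_n−o_0 = (6.5311,6.5801,-2.5000)
cross product → J_v[:, 0] = (-6.5801,6.5311,0.0000)
J_ω[:, 0] = z_0
entry J[1][0] = 6.5311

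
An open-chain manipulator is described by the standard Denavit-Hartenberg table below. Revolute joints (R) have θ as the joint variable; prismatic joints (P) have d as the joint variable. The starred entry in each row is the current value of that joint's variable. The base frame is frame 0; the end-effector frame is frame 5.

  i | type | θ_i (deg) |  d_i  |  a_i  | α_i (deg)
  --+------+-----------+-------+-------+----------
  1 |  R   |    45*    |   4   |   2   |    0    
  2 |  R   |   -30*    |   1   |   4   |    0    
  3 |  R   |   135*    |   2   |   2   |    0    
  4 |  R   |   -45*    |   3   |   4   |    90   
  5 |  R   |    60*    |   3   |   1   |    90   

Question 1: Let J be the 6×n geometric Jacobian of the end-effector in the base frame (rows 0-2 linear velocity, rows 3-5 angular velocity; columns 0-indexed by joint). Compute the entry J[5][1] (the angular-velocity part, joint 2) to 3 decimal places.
axis z_1 = (0.0000,0.0000,1.0000); lever o_n−o_1 = (3.8647,7.1584,6.8660)
cross product → J_v[:, 1] = (-7.1584,3.8647,0.0000)
J_ω[:, 1] = z_1
entry J[5][1] = 1.0000

1.000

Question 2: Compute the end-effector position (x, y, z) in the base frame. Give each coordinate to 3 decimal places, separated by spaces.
after link 1: o_1 = (1.4142, 1.4142, 4.0000)
after link 2: o_2 = (5.2779, 2.4495, 5.0000)
after link 3: o_3 = (3.5459, 3.4495, 7.0000)
after link 4: o_4 = (2.5106, 7.3132, 10.0000)
after link 5: o_5 = (5.2790, 8.5726, 10.8660)

5.279 8.573 10.866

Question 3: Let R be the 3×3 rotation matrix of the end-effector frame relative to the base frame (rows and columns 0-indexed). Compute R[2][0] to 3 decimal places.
0.866

End-effector x-axis (col 0 of R) = (-0.1294,0.4830,0.8660)
R[2][0] = 0.8660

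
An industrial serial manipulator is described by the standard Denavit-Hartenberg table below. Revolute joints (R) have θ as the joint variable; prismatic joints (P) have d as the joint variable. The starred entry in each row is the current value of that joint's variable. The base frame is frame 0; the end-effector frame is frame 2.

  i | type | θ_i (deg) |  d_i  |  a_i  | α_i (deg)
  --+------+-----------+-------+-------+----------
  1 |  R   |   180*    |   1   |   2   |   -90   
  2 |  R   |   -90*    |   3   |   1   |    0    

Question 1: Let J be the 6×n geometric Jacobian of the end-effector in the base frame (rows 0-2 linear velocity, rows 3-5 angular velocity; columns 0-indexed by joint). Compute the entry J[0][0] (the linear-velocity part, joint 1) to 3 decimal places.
axis z_0 = ẑ; lever o_n−o_0 = (-2.0000,-3.0000,2.0000)
cross product → J_v[:, 0] = (3.0000,-2.0000,0.0000)
J_ω[:, 0] = z_0
entry J[0][0] = 3.0000

3.000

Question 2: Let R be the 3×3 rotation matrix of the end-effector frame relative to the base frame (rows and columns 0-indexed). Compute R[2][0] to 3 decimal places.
1.000

End-effector x-axis (col 0 of R) = (-0.0000,0.0000,1.0000)
R[2][0] = 1.0000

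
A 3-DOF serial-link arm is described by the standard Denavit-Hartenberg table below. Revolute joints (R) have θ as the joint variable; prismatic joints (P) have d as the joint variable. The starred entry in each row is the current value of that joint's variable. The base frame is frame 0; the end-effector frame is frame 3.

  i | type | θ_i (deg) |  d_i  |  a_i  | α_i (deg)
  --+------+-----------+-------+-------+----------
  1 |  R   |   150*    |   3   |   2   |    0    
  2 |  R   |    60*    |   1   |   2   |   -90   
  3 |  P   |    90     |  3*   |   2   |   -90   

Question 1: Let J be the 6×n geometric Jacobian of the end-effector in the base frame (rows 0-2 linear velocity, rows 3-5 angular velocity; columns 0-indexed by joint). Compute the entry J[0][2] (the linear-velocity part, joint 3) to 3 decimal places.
prismatic axis z_2 = (0.5000,-0.8660,0.0000)
J_v[:, 2] = z_2; J_ω[:, 2] = (0,0,0)
entry J[0][2] = 0.5000

0.500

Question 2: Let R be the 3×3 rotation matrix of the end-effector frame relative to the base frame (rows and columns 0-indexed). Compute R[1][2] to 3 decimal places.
0.500

End-effector z-axis (col 2 of R) = (0.8660,0.5000,-0.0000)
R[1][2] = 0.5000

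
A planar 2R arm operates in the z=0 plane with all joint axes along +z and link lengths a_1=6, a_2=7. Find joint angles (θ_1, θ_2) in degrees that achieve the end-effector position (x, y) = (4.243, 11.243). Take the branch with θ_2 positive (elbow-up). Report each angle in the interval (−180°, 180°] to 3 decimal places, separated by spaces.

45.005 44.989

cos θ_2 = (144.4081−6²−7²)/(2·6·7) = 0.7072; θ_2 = 44.9893° (elbow-up)
β = atan2(11.2430,4.2430) = 69.3240°; ψ = atan2(4.9488,10.9507) = 24.3191°
θ_1 = β − ψ = 45.0049°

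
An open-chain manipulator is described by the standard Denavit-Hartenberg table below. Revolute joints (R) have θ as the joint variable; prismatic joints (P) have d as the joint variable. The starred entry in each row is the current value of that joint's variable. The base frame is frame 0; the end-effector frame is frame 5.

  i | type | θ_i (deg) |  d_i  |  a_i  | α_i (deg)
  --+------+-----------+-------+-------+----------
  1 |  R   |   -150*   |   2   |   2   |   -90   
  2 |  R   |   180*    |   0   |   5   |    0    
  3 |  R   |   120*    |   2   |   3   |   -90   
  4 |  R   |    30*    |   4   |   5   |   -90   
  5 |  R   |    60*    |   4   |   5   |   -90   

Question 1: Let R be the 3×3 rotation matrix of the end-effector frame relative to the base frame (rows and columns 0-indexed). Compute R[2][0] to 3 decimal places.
0.808

End-effector x-axis (col 0 of R) = (0.3370,0.4833,0.8080)
R[2][0] = 0.8080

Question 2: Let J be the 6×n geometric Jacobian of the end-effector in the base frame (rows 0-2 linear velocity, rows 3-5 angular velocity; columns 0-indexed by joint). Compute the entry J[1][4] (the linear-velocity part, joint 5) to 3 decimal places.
0.145

axis z_4 = (-0.2165,0.8750,-0.4330); lever o_n−o_4 = (0.8191,5.9163,2.3080)
cross product → J_v[:, 4] = (4.5813,0.1450,-1.9976)
J_ω[:, 4] = z_4
entry J[1][4] = 0.1450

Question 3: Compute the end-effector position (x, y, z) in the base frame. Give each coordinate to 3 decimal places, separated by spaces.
-3.007 4.285 8.656

after link 1: o_1 = (-1.7321, -1.0000, 2.0000)
after link 2: o_2 = (2.5981, 1.5000, 2.0000)
after link 3: o_3 = (2.2990, -0.9821, 4.5981)
after link 4: o_4 = (-3.8260, -1.6316, 6.3481)
after link 5: o_5 = (-3.0069, 4.2847, 8.6561)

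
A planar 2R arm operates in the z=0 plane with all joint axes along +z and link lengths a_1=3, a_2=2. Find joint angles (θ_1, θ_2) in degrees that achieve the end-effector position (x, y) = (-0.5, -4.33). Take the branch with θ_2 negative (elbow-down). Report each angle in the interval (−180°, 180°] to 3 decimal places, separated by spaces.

-73.172 -60.006

cos θ_2 = (18.9989−3²−2²)/(2·3·2) = 0.4999; θ_2 = -60.0061° (elbow-down)
β = atan2(-4.3300,-0.5000) = -96.5870°; ψ = atan2(-1.7322,3.9998) = -23.4155°
θ_1 = β − ψ = -73.1715°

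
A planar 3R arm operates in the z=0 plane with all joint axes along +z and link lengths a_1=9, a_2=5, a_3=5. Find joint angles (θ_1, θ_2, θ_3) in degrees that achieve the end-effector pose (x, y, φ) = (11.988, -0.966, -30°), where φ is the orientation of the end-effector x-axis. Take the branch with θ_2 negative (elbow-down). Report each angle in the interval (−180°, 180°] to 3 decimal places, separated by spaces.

wrist centre = target − a_3·(cos φ, sin φ) = (7.6579, 1.5340)
cos θ_2 = (60.9962−9²−5²)/(2·9·5) = -0.5000; θ_2 = -120.0028° (elbow-down)
β = atan2(1.5340,7.6579) = 11.3274°; ψ = atan2(-4.3300,6.4998) = -33.6706°
θ_1 = β − ψ = 44.9980°
θ_3 = φ − θ_1 − θ_2 = 45.0048° (wrapped to (-180°,180°])

44.998 -120.003 45.005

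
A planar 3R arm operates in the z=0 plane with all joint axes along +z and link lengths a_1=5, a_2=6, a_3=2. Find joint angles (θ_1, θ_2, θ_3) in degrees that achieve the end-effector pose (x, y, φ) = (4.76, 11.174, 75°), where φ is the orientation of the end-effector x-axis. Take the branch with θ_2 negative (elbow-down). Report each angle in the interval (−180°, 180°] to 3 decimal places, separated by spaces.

wrist centre = target − a_3·(cos φ, sin φ) = (4.2424, 9.2421)
cos θ_2 = (103.4149−5²−6²)/(2·5·6) = 0.7069; θ_2 = -45.0155° (elbow-down)
β = atan2(9.2421,4.2424) = 65.3438°; ψ = atan2(-4.2438,9.2415) = -24.6651°
θ_1 = β − ψ = 90.0088°
θ_3 = φ − θ_1 − θ_2 = 30.0066° (wrapped to (-180°,180°])

90.009 -45.015 30.007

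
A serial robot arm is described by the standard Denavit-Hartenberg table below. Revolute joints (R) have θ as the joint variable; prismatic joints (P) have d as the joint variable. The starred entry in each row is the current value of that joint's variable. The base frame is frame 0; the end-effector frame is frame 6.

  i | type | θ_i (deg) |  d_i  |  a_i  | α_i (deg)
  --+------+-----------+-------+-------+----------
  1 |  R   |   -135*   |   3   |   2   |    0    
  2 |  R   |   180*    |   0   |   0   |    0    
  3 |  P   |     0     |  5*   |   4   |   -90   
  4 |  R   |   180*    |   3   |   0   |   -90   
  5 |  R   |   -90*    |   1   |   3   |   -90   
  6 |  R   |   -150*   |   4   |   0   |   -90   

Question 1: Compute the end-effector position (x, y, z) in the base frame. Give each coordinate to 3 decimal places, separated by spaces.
after link 1: o_1 = (-1.4142, -1.4142, 3.0000)
after link 2: o_2 = (-1.4142, -1.4142, 3.0000)
after link 3: o_3 = (1.4142, 1.4142, 8.0000)
after link 4: o_4 = (-0.7071, 3.5355, 8.0000)
after link 5: o_5 = (-2.8284, 5.6569, 9.0000)
after link 6: o_6 = (-5.6569, 2.8284, 9.0000)

-5.657 2.828 9.000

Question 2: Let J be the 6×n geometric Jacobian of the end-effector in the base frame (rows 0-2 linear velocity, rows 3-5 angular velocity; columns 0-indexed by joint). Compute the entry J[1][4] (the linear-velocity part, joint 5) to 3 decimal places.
-4.950

axis z_4 = (-0.0000,-0.0000,1.0000); lever o_n−o_4 = (-4.9497,-0.7071,1.0000)
cross product → J_v[:, 4] = (0.7071,-4.9497,-0.0000)
J_ω[:, 4] = z_4
entry J[1][4] = -4.9497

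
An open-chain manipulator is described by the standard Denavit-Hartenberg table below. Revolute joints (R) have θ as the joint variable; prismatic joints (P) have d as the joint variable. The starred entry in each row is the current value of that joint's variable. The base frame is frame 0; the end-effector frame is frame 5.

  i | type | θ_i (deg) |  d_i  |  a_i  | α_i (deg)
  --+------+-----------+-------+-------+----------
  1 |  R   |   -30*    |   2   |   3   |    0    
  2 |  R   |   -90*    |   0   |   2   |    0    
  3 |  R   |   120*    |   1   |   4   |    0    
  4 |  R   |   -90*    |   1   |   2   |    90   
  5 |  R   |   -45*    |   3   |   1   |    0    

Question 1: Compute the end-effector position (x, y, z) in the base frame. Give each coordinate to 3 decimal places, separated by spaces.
2.598 -5.939 3.293

after link 1: o_1 = (2.5981, -1.5000, 2.0000)
after link 2: o_2 = (1.5981, -3.2321, 2.0000)
after link 3: o_3 = (5.5981, -3.2321, 3.0000)
after link 4: o_4 = (5.5981, -5.2321, 4.0000)
after link 5: o_5 = (2.5981, -5.9392, 3.2929)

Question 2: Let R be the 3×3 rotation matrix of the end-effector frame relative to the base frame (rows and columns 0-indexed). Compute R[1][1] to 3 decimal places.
-0.707

End-effector y-axis (col 1 of R) = (0.0000,-0.7071,0.7071)
R[1][1] = -0.7071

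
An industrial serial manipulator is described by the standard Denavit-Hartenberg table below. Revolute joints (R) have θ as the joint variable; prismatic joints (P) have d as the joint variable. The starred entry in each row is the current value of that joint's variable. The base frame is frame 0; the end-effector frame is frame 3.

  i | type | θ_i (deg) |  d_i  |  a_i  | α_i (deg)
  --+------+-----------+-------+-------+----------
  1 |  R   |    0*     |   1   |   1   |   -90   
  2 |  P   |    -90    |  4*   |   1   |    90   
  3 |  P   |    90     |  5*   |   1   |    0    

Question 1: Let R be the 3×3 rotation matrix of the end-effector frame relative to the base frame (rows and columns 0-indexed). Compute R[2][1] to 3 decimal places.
-1.000

End-effector y-axis (col 1 of R) = (-0.0000,0.0000,-1.0000)
R[2][1] = -1.0000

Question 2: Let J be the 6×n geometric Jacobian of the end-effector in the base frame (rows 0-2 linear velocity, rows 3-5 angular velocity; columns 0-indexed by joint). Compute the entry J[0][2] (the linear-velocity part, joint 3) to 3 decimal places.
-1.000

prismatic axis z_2 = (-1.0000,0.0000,0.0000)
J_v[:, 2] = z_2; J_ω[:, 2] = (0,0,0)
entry J[0][2] = -1.0000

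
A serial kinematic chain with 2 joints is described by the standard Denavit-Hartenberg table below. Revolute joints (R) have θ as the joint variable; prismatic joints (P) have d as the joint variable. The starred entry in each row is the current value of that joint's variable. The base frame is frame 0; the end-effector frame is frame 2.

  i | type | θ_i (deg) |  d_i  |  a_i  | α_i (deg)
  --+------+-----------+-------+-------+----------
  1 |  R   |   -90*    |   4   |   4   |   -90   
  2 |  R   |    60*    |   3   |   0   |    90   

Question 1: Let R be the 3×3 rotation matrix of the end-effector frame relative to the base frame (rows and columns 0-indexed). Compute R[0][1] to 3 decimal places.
1.000

End-effector y-axis (col 1 of R) = (1.0000,0.0000,0.0000)
R[0][1] = 1.0000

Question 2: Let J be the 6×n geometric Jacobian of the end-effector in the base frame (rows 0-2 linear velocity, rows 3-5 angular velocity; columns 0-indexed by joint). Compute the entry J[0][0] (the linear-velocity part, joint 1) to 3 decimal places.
4.000

axis z_0 = ẑ; lever o_n−o_0 = (3.0000,-4.0000,4.0000)
cross product → J_v[:, 0] = (4.0000,3.0000,-0.0000)
J_ω[:, 0] = z_0
entry J[0][0] = 4.0000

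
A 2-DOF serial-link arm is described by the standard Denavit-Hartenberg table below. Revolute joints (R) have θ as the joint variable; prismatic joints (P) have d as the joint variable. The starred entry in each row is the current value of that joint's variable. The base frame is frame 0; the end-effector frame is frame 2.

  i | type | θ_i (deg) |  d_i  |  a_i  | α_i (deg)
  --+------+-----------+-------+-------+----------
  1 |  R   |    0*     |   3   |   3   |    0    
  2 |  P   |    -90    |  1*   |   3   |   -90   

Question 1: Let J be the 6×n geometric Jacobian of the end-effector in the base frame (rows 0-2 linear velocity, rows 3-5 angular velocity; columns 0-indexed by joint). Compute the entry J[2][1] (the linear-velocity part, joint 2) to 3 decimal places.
prismatic axis z_1 = (0.0000,0.0000,1.0000)
J_v[:, 1] = z_1; J_ω[:, 1] = (0,0,0)
entry J[2][1] = 1.0000

1.000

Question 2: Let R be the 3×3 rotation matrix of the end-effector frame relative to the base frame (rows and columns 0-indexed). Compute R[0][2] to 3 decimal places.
1.000

End-effector z-axis (col 2 of R) = (1.0000,0.0000,0.0000)
R[0][2] = 1.0000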